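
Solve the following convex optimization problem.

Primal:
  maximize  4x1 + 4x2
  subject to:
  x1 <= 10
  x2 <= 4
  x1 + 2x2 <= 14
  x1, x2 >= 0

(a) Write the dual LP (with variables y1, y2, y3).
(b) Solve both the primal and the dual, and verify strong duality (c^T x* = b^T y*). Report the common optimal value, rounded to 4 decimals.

The standard primal-dual pair for 'max c^T x s.t. A x <= b, x >= 0' is:
  Dual:  min b^T y  s.t.  A^T y >= c,  y >= 0.

So the dual LP is:
  minimize  10y1 + 4y2 + 14y3
  subject to:
    y1 + y3 >= 4
    y2 + 2y3 >= 4
    y1, y2, y3 >= 0

Solving the primal: x* = (10, 2).
  primal value c^T x* = 48.
Solving the dual: y* = (2, 0, 2).
  dual value b^T y* = 48.
Strong duality: c^T x* = b^T y*. Confirmed.

48


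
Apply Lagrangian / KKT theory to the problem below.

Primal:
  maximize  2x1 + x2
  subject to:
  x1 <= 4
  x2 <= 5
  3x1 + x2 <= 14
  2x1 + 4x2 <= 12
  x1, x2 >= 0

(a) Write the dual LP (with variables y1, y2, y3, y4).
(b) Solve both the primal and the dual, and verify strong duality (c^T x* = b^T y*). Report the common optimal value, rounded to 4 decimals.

The standard primal-dual pair for 'max c^T x s.t. A x <= b, x >= 0' is:
  Dual:  min b^T y  s.t.  A^T y >= c,  y >= 0.

So the dual LP is:
  minimize  4y1 + 5y2 + 14y3 + 12y4
  subject to:
    y1 + 3y3 + 2y4 >= 2
    y2 + y3 + 4y4 >= 1
    y1, y2, y3, y4 >= 0

Solving the primal: x* = (4, 1).
  primal value c^T x* = 9.
Solving the dual: y* = (1.5, 0, 0, 0.25).
  dual value b^T y* = 9.
Strong duality: c^T x* = b^T y*. Confirmed.

9


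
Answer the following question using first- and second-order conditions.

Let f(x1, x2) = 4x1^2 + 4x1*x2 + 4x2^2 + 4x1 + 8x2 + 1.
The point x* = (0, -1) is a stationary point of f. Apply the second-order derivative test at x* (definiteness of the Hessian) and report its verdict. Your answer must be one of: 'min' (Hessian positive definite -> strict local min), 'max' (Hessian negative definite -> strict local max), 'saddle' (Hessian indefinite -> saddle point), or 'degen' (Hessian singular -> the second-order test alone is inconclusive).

Compute the Hessian H = grad^2 f:
  H = [[8, 4], [4, 8]]
Verify stationarity: grad f(x*) = H x* + g = (0, 0).
Eigenvalues of H: 4, 12.
Both eigenvalues > 0, so H is positive definite -> x* is a strict local min.

min


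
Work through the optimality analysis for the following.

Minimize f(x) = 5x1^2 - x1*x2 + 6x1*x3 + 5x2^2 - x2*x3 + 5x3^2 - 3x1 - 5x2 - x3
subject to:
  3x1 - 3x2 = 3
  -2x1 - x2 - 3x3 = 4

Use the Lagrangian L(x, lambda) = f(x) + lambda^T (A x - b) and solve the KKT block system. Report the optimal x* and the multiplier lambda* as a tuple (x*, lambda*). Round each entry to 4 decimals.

Form the Lagrangian:
  L(x, lambda) = (1/2) x^T Q x + c^T x + lambda^T (A x - b)
Stationarity (grad_x L = 0): Q x + c + A^T lambda = 0.
Primal feasibility: A x = b.

This gives the KKT block system:
  [ Q   A^T ] [ x     ]   [-c ]
  [ A    0  ] [ lambda ] = [ b ]

Solving the linear system:
  x*      = (0.6667, -0.3333, -1.6667)
  lambda* = (-0.963, -4.4444)
  f(x*)   = 11

x* = (0.6667, -0.3333, -1.6667), lambda* = (-0.963, -4.4444)


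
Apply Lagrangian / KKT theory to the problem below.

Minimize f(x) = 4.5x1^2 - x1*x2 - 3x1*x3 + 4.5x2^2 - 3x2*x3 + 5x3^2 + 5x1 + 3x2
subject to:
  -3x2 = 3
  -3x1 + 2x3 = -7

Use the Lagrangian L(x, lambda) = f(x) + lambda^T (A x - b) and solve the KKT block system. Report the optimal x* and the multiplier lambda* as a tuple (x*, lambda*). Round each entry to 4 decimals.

Form the Lagrangian:
  L(x, lambda) = (1/2) x^T Q x + c^T x + lambda^T (A x - b)
Stationarity (grad_x L = 0): Q x + c + A^T lambda = 0.
Primal feasibility: A x = b.

This gives the KKT block system:
  [ Q   A^T ] [ x     ]   [-c ]
  [ A    0  ] [ lambda ] = [ b ]

Solving the linear system:
  x*      = (1.4, -1, -1.4)
  lambda* = (-1.0667, 7.6)
  f(x*)   = 30.2

x* = (1.4, -1, -1.4), lambda* = (-1.0667, 7.6)


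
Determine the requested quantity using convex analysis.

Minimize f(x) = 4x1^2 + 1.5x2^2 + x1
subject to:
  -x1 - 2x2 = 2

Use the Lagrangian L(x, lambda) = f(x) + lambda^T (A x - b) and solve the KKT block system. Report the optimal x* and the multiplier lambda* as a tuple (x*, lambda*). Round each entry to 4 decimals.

Form the Lagrangian:
  L(x, lambda) = (1/2) x^T Q x + c^T x + lambda^T (A x - b)
Stationarity (grad_x L = 0): Q x + c + A^T lambda = 0.
Primal feasibility: A x = b.

This gives the KKT block system:
  [ Q   A^T ] [ x     ]   [-c ]
  [ A    0  ] [ lambda ] = [ b ]

Solving the linear system:
  x*      = (-0.2857, -0.8571)
  lambda* = (-1.2857)
  f(x*)   = 1.1429

x* = (-0.2857, -0.8571), lambda* = (-1.2857)


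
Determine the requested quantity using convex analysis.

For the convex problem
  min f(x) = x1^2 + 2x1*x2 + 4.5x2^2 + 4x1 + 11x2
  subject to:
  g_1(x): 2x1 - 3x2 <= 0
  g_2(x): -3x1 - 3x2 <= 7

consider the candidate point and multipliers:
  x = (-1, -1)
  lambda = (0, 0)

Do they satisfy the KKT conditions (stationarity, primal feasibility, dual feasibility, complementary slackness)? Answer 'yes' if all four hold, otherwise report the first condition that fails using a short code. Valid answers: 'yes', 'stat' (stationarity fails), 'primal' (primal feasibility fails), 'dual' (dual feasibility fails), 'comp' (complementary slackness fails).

Gradient of f: grad f(x) = Q x + c = (0, 0)
Constraint values g_i(x) = a_i^T x - b_i:
  g_1((-1, -1)) = 1
  g_2((-1, -1)) = -1
Stationarity residual: grad f(x) + sum_i lambda_i a_i = (0, 0)
  -> stationarity OK
Primal feasibility (all g_i <= 0): FAILS
Dual feasibility (all lambda_i >= 0): OK
Complementary slackness (lambda_i * g_i(x) = 0 for all i): OK

Verdict: the first failing condition is primal_feasibility -> primal.

primal


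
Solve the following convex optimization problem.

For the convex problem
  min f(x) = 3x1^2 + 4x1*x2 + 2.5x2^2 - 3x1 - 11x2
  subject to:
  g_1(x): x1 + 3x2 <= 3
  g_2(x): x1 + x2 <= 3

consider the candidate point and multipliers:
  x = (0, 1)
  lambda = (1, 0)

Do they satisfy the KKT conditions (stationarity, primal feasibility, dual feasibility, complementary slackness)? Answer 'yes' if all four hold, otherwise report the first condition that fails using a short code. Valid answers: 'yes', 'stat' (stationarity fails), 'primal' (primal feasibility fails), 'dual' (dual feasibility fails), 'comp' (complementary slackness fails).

Gradient of f: grad f(x) = Q x + c = (1, -6)
Constraint values g_i(x) = a_i^T x - b_i:
  g_1((0, 1)) = 0
  g_2((0, 1)) = -2
Stationarity residual: grad f(x) + sum_i lambda_i a_i = (2, -3)
  -> stationarity FAILS
Primal feasibility (all g_i <= 0): OK
Dual feasibility (all lambda_i >= 0): OK
Complementary slackness (lambda_i * g_i(x) = 0 for all i): OK

Verdict: the first failing condition is stationarity -> stat.

stat


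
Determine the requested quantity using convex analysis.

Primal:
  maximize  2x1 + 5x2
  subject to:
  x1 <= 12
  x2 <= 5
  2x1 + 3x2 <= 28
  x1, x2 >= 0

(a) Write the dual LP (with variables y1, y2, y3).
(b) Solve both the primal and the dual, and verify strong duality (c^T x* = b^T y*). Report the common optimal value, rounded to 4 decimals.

The standard primal-dual pair for 'max c^T x s.t. A x <= b, x >= 0' is:
  Dual:  min b^T y  s.t.  A^T y >= c,  y >= 0.

So the dual LP is:
  minimize  12y1 + 5y2 + 28y3
  subject to:
    y1 + 2y3 >= 2
    y2 + 3y3 >= 5
    y1, y2, y3 >= 0

Solving the primal: x* = (6.5, 5).
  primal value c^T x* = 38.
Solving the dual: y* = (0, 2, 1).
  dual value b^T y* = 38.
Strong duality: c^T x* = b^T y*. Confirmed.

38


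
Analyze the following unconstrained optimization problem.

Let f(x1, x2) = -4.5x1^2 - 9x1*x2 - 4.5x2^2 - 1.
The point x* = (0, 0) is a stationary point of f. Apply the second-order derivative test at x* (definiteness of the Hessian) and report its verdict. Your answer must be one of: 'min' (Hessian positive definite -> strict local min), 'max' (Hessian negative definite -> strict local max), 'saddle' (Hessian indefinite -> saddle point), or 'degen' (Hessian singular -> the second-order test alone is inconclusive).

Compute the Hessian H = grad^2 f:
  H = [[-9, -9], [-9, -9]]
Verify stationarity: grad f(x*) = H x* + g = (0, 0).
Eigenvalues of H: -18, 0.
H has a zero eigenvalue (singular; negative semidefinite but not definite), so H is neither positive definite, negative definite, nor indefinite. The second-order test alone is inconclusive -> degen.
(Indeed, f is constant along the null direction of H through x*, so x* is not a strict local extremum.)

degen


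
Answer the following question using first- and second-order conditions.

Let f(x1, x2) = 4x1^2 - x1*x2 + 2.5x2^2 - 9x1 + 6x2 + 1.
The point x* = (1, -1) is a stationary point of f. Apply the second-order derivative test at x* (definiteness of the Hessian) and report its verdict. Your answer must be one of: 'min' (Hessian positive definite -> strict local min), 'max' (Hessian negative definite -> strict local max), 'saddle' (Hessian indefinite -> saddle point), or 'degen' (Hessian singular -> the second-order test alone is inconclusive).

Compute the Hessian H = grad^2 f:
  H = [[8, -1], [-1, 5]]
Verify stationarity: grad f(x*) = H x* + g = (0, 0).
Eigenvalues of H: 4.6972, 8.3028.
Both eigenvalues > 0, so H is positive definite -> x* is a strict local min.

min


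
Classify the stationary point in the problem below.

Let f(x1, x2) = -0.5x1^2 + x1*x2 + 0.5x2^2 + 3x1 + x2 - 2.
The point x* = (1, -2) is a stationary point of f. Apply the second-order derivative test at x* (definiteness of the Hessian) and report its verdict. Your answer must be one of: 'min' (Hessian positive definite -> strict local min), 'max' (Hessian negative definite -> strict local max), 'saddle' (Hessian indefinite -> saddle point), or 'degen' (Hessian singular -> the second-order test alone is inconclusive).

Compute the Hessian H = grad^2 f:
  H = [[-1, 1], [1, 1]]
Verify stationarity: grad f(x*) = H x* + g = (0, 0).
Eigenvalues of H: -1.4142, 1.4142.
Eigenvalues have mixed signs, so H is indefinite -> x* is a saddle point.

saddle


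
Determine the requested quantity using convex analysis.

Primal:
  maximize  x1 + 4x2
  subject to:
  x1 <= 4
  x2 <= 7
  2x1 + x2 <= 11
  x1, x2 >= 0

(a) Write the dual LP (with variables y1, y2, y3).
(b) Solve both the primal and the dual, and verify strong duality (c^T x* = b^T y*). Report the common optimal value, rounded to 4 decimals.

The standard primal-dual pair for 'max c^T x s.t. A x <= b, x >= 0' is:
  Dual:  min b^T y  s.t.  A^T y >= c,  y >= 0.

So the dual LP is:
  minimize  4y1 + 7y2 + 11y3
  subject to:
    y1 + 2y3 >= 1
    y2 + y3 >= 4
    y1, y2, y3 >= 0

Solving the primal: x* = (2, 7).
  primal value c^T x* = 30.
Solving the dual: y* = (0, 3.5, 0.5).
  dual value b^T y* = 30.
Strong duality: c^T x* = b^T y*. Confirmed.

30


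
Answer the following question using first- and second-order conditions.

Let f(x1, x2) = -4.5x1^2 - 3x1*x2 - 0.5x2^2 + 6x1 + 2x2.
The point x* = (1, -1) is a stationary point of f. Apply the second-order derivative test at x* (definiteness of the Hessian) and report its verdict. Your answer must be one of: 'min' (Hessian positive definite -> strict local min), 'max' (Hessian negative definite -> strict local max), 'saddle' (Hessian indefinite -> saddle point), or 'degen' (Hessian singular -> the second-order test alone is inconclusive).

Compute the Hessian H = grad^2 f:
  H = [[-9, -3], [-3, -1]]
Verify stationarity: grad f(x*) = H x* + g = (0, 0).
Eigenvalues of H: -10, 0.
H has a zero eigenvalue (singular; negative semidefinite but not definite), so H is neither positive definite, negative definite, nor indefinite. The second-order test alone is inconclusive -> degen.
(Indeed, f is constant along the null direction of H through x*, so x* is not a strict local extremum.)

degen


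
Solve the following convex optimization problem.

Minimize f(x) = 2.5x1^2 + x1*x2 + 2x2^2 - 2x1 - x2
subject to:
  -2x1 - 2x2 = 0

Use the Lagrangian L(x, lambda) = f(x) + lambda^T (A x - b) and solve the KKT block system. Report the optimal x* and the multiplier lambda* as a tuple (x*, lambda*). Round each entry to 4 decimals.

Form the Lagrangian:
  L(x, lambda) = (1/2) x^T Q x + c^T x + lambda^T (A x - b)
Stationarity (grad_x L = 0): Q x + c + A^T lambda = 0.
Primal feasibility: A x = b.

This gives the KKT block system:
  [ Q   A^T ] [ x     ]   [-c ]
  [ A    0  ] [ lambda ] = [ b ]

Solving the linear system:
  x*      = (0.1429, -0.1429)
  lambda* = (-0.7143)
  f(x*)   = -0.0714

x* = (0.1429, -0.1429), lambda* = (-0.7143)


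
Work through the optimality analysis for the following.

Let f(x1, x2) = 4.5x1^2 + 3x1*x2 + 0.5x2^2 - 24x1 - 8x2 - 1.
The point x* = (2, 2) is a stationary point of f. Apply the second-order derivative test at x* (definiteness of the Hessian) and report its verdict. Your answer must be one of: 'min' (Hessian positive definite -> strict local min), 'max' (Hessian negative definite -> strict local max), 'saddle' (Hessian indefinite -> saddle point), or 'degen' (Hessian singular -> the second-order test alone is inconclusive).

Compute the Hessian H = grad^2 f:
  H = [[9, 3], [3, 1]]
Verify stationarity: grad f(x*) = H x* + g = (0, 0).
Eigenvalues of H: 0, 10.
H has a zero eigenvalue (singular; positive semidefinite but not definite), so H is neither positive definite, negative definite, nor indefinite. The second-order test alone is inconclusive -> degen.
(Indeed, f is constant along the null direction of H through x*, so x* is not a strict local extremum.)

degen


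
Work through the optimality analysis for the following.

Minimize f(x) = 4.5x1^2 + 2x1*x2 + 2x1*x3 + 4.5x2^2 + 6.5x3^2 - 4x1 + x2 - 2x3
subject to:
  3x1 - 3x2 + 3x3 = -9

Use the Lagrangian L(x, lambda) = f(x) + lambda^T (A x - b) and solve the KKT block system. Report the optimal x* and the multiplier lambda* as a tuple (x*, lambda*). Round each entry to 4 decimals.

Form the Lagrangian:
  L(x, lambda) = (1/2) x^T Q x + c^T x + lambda^T (A x - b)
Stationarity (grad_x L = 0): Q x + c + A^T lambda = 0.
Primal feasibility: A x = b.

This gives the KKT block system:
  [ Q   A^T ] [ x     ]   [-c ]
  [ A    0  ] [ lambda ] = [ b ]

Solving the linear system:
  x*      = (-1.0222, 1.4, -0.5778)
  lambda* = (3.8519)
  f(x*)   = 20.6556

x* = (-1.0222, 1.4, -0.5778), lambda* = (3.8519)


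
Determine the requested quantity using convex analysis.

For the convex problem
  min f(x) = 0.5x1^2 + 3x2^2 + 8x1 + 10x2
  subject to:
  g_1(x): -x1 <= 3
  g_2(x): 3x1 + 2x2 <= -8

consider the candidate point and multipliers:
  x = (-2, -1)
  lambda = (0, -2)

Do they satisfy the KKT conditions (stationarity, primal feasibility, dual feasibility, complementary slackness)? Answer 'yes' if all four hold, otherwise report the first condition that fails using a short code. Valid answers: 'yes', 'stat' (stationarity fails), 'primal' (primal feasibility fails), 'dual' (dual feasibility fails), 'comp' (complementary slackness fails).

Gradient of f: grad f(x) = Q x + c = (6, 4)
Constraint values g_i(x) = a_i^T x - b_i:
  g_1((-2, -1)) = -1
  g_2((-2, -1)) = 0
Stationarity residual: grad f(x) + sum_i lambda_i a_i = (0, 0)
  -> stationarity OK
Primal feasibility (all g_i <= 0): OK
Dual feasibility (all lambda_i >= 0): FAILS
Complementary slackness (lambda_i * g_i(x) = 0 for all i): OK

Verdict: the first failing condition is dual_feasibility -> dual.

dual


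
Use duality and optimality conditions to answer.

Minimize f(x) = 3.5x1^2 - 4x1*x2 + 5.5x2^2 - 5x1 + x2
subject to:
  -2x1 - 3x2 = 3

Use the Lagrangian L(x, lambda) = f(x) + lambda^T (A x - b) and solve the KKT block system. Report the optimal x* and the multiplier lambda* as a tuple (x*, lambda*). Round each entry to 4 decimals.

Form the Lagrangian:
  L(x, lambda) = (1/2) x^T Q x + c^T x + lambda^T (A x - b)
Stationarity (grad_x L = 0): Q x + c + A^T lambda = 0.
Primal feasibility: A x = b.

This gives the KKT block system:
  [ Q   A^T ] [ x     ]   [-c ]
  [ A    0  ] [ lambda ] = [ b ]

Solving the linear system:
  x*      = (-0.329, -0.7806)
  lambda* = (-2.0903)
  f(x*)   = 3.5677

x* = (-0.329, -0.7806), lambda* = (-2.0903)


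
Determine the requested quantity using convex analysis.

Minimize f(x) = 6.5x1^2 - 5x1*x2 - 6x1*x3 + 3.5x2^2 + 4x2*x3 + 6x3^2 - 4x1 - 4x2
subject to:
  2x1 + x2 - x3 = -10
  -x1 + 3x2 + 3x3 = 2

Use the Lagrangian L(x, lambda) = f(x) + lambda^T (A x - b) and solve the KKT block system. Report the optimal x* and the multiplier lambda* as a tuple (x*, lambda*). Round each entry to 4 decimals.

Form the Lagrangian:
  L(x, lambda) = (1/2) x^T Q x + c^T x + lambda^T (A x - b)
Stationarity (grad_x L = 0): Q x + c + A^T lambda = 0.
Primal feasibility: A x = b.

This gives the KKT block system:
  [ Q   A^T ] [ x     ]   [-c ]
  [ A    0  ] [ lambda ] = [ b ]

Solving the linear system:
  x*      = (-2.5542, -2.5382, 2.3534)
  lambda* = (16.498, -5.6386)
  f(x*)   = 98.3133

x* = (-2.5542, -2.5382, 2.3534), lambda* = (16.498, -5.6386)


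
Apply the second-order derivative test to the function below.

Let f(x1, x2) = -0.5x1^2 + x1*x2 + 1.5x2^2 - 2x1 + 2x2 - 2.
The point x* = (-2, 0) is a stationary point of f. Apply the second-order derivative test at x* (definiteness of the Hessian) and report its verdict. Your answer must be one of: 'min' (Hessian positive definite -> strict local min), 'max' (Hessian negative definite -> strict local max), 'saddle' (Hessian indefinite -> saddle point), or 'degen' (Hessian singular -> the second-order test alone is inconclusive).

Compute the Hessian H = grad^2 f:
  H = [[-1, 1], [1, 3]]
Verify stationarity: grad f(x*) = H x* + g = (0, 0).
Eigenvalues of H: -1.2361, 3.2361.
Eigenvalues have mixed signs, so H is indefinite -> x* is a saddle point.

saddle


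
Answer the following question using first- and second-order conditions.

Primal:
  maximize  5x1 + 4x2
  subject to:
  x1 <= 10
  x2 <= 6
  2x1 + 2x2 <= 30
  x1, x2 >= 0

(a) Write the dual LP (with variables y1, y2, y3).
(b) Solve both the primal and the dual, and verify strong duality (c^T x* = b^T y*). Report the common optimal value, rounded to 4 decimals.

The standard primal-dual pair for 'max c^T x s.t. A x <= b, x >= 0' is:
  Dual:  min b^T y  s.t.  A^T y >= c,  y >= 0.

So the dual LP is:
  minimize  10y1 + 6y2 + 30y3
  subject to:
    y1 + 2y3 >= 5
    y2 + 2y3 >= 4
    y1, y2, y3 >= 0

Solving the primal: x* = (10, 5).
  primal value c^T x* = 70.
Solving the dual: y* = (1, 0, 2).
  dual value b^T y* = 70.
Strong duality: c^T x* = b^T y*. Confirmed.

70


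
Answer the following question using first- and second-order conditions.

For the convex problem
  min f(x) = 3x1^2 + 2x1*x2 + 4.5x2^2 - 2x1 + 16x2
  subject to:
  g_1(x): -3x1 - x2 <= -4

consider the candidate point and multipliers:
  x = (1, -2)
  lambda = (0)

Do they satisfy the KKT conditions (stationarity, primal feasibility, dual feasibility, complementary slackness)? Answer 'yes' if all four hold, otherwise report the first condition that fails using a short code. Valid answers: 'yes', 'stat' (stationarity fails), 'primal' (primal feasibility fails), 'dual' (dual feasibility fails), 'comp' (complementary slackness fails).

Gradient of f: grad f(x) = Q x + c = (0, 0)
Constraint values g_i(x) = a_i^T x - b_i:
  g_1((1, -2)) = 3
Stationarity residual: grad f(x) + sum_i lambda_i a_i = (0, 0)
  -> stationarity OK
Primal feasibility (all g_i <= 0): FAILS
Dual feasibility (all lambda_i >= 0): OK
Complementary slackness (lambda_i * g_i(x) = 0 for all i): OK

Verdict: the first failing condition is primal_feasibility -> primal.

primal


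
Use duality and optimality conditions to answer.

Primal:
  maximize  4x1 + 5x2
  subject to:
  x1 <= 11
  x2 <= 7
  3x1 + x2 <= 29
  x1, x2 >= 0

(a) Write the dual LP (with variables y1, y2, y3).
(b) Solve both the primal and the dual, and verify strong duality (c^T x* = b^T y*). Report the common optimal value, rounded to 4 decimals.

The standard primal-dual pair for 'max c^T x s.t. A x <= b, x >= 0' is:
  Dual:  min b^T y  s.t.  A^T y >= c,  y >= 0.

So the dual LP is:
  minimize  11y1 + 7y2 + 29y3
  subject to:
    y1 + 3y3 >= 4
    y2 + y3 >= 5
    y1, y2, y3 >= 0

Solving the primal: x* = (7.3333, 7).
  primal value c^T x* = 64.3333.
Solving the dual: y* = (0, 3.6667, 1.3333).
  dual value b^T y* = 64.3333.
Strong duality: c^T x* = b^T y*. Confirmed.

64.3333


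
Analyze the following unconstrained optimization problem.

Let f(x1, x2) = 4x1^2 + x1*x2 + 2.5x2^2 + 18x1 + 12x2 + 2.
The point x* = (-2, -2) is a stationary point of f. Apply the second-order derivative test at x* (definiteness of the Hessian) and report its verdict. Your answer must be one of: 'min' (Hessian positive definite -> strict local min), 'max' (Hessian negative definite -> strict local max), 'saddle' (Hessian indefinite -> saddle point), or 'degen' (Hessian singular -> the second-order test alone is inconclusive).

Compute the Hessian H = grad^2 f:
  H = [[8, 1], [1, 5]]
Verify stationarity: grad f(x*) = H x* + g = (0, 0).
Eigenvalues of H: 4.6972, 8.3028.
Both eigenvalues > 0, so H is positive definite -> x* is a strict local min.

min


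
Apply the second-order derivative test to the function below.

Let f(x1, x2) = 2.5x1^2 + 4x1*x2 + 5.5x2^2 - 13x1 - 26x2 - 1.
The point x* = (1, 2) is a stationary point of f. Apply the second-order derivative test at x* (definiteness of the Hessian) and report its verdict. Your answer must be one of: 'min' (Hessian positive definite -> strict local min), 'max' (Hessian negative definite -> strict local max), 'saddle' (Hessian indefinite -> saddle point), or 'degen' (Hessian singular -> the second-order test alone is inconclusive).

Compute the Hessian H = grad^2 f:
  H = [[5, 4], [4, 11]]
Verify stationarity: grad f(x*) = H x* + g = (0, 0).
Eigenvalues of H: 3, 13.
Both eigenvalues > 0, so H is positive definite -> x* is a strict local min.

min


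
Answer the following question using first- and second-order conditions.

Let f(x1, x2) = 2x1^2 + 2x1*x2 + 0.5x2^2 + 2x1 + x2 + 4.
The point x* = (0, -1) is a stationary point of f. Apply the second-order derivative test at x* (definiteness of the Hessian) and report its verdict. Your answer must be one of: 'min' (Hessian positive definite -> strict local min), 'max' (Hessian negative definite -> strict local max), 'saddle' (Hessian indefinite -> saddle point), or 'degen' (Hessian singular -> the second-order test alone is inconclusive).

Compute the Hessian H = grad^2 f:
  H = [[4, 2], [2, 1]]
Verify stationarity: grad f(x*) = H x* + g = (0, 0).
Eigenvalues of H: 0, 5.
H has a zero eigenvalue (singular; positive semidefinite but not definite), so H is neither positive definite, negative definite, nor indefinite. The second-order test alone is inconclusive -> degen.
(Indeed, f is constant along the null direction of H through x*, so x* is not a strict local extremum.)

degen


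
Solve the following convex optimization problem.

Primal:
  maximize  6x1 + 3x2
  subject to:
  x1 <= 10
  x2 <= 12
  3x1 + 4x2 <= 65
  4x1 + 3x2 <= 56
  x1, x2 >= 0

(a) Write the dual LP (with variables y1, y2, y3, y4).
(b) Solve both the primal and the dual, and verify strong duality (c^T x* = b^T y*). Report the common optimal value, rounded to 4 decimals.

The standard primal-dual pair for 'max c^T x s.t. A x <= b, x >= 0' is:
  Dual:  min b^T y  s.t.  A^T y >= c,  y >= 0.

So the dual LP is:
  minimize  10y1 + 12y2 + 65y3 + 56y4
  subject to:
    y1 + 3y3 + 4y4 >= 6
    y2 + 4y3 + 3y4 >= 3
    y1, y2, y3, y4 >= 0

Solving the primal: x* = (10, 5.3333).
  primal value c^T x* = 76.
Solving the dual: y* = (2, 0, 0, 1).
  dual value b^T y* = 76.
Strong duality: c^T x* = b^T y*. Confirmed.

76


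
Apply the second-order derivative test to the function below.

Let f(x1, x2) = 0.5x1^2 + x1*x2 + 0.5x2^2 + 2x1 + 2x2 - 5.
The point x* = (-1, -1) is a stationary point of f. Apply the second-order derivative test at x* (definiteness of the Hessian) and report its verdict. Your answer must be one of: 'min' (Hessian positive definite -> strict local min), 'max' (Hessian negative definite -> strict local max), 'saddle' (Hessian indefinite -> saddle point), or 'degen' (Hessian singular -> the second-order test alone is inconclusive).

Compute the Hessian H = grad^2 f:
  H = [[1, 1], [1, 1]]
Verify stationarity: grad f(x*) = H x* + g = (0, 0).
Eigenvalues of H: 0, 2.
H has a zero eigenvalue (singular; positive semidefinite but not definite), so H is neither positive definite, negative definite, nor indefinite. The second-order test alone is inconclusive -> degen.
(Indeed, f is constant along the null direction of H through x*, so x* is not a strict local extremum.)

degen


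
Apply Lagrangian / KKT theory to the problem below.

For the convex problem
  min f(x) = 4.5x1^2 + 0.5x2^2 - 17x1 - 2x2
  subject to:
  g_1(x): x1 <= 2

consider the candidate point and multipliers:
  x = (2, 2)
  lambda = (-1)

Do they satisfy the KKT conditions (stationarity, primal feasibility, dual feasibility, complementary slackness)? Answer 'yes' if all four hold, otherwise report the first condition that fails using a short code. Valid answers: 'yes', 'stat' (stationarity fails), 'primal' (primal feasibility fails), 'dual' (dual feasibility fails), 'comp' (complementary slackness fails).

Gradient of f: grad f(x) = Q x + c = (1, 0)
Constraint values g_i(x) = a_i^T x - b_i:
  g_1((2, 2)) = 0
Stationarity residual: grad f(x) + sum_i lambda_i a_i = (0, 0)
  -> stationarity OK
Primal feasibility (all g_i <= 0): OK
Dual feasibility (all lambda_i >= 0): FAILS
Complementary slackness (lambda_i * g_i(x) = 0 for all i): OK

Verdict: the first failing condition is dual_feasibility -> dual.

dual


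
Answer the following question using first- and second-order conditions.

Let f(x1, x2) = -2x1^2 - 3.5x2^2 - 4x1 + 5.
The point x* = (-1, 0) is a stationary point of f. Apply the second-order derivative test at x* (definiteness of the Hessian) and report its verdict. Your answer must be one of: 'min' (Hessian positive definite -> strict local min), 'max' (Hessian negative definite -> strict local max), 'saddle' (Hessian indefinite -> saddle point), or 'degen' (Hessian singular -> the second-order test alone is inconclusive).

Compute the Hessian H = grad^2 f:
  H = [[-4, 0], [0, -7]]
Verify stationarity: grad f(x*) = H x* + g = (0, 0).
Eigenvalues of H: -7, -4.
Both eigenvalues < 0, so H is negative definite -> x* is a strict local max.

max


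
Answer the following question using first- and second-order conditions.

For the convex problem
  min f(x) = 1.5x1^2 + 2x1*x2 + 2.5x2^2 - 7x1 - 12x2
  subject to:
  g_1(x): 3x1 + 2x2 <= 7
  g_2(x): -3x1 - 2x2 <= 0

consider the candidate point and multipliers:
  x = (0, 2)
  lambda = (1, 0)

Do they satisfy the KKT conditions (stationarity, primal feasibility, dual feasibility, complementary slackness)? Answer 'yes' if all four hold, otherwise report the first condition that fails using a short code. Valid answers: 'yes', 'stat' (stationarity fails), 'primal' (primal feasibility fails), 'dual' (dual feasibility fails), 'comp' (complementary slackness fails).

Gradient of f: grad f(x) = Q x + c = (-3, -2)
Constraint values g_i(x) = a_i^T x - b_i:
  g_1((0, 2)) = -3
  g_2((0, 2)) = -4
Stationarity residual: grad f(x) + sum_i lambda_i a_i = (0, 0)
  -> stationarity OK
Primal feasibility (all g_i <= 0): OK
Dual feasibility (all lambda_i >= 0): OK
Complementary slackness (lambda_i * g_i(x) = 0 for all i): FAILS

Verdict: the first failing condition is complementary_slackness -> comp.

comp


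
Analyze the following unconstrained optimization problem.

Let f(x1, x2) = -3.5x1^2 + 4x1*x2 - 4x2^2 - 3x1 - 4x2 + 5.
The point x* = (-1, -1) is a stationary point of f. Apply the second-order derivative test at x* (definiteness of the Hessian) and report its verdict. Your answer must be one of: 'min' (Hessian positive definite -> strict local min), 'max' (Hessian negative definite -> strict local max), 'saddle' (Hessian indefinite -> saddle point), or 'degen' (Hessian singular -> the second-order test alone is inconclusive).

Compute the Hessian H = grad^2 f:
  H = [[-7, 4], [4, -8]]
Verify stationarity: grad f(x*) = H x* + g = (0, 0).
Eigenvalues of H: -11.5311, -3.4689.
Both eigenvalues < 0, so H is negative definite -> x* is a strict local max.

max


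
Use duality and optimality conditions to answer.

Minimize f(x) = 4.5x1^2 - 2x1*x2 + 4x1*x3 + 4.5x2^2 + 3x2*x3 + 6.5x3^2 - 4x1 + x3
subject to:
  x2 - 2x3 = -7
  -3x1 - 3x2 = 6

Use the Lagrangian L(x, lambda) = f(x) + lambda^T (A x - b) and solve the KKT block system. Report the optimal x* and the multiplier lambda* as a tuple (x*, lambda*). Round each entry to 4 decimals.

Form the Lagrangian:
  L(x, lambda) = (1/2) x^T Q x + c^T x + lambda^T (A x - b)
Stationarity (grad_x L = 0): Q x + c + A^T lambda = 0.
Primal feasibility: A x = b.

This gives the KKT block system:
  [ Q   A^T ] [ x     ]   [-c ]
  [ A    0  ] [ lambda ] = [ b ]

Solving the linear system:
  x*      = (-0.2784, -1.7216, 2.6392)
  lambda* = (14.5155, 2.4983)
  f(x*)   = 45.1856

x* = (-0.2784, -1.7216, 2.6392), lambda* = (14.5155, 2.4983)


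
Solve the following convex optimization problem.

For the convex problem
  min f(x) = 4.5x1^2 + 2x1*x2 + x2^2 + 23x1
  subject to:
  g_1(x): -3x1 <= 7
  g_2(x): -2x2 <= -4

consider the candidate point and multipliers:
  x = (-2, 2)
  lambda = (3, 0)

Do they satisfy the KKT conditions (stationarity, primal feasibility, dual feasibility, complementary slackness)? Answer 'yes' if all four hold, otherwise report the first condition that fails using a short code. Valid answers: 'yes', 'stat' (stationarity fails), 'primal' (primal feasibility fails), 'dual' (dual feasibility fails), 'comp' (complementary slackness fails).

Gradient of f: grad f(x) = Q x + c = (9, 0)
Constraint values g_i(x) = a_i^T x - b_i:
  g_1((-2, 2)) = -1
  g_2((-2, 2)) = 0
Stationarity residual: grad f(x) + sum_i lambda_i a_i = (0, 0)
  -> stationarity OK
Primal feasibility (all g_i <= 0): OK
Dual feasibility (all lambda_i >= 0): OK
Complementary slackness (lambda_i * g_i(x) = 0 for all i): FAILS

Verdict: the first failing condition is complementary_slackness -> comp.

comp


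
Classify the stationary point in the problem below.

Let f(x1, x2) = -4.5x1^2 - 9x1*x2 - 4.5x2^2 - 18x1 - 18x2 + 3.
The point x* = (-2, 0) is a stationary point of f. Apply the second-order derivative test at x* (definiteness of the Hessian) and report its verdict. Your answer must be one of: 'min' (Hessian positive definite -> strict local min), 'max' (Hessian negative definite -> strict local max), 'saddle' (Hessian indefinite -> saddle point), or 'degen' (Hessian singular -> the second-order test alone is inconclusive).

Compute the Hessian H = grad^2 f:
  H = [[-9, -9], [-9, -9]]
Verify stationarity: grad f(x*) = H x* + g = (0, 0).
Eigenvalues of H: -18, 0.
H has a zero eigenvalue (singular; negative semidefinite but not definite), so H is neither positive definite, negative definite, nor indefinite. The second-order test alone is inconclusive -> degen.
(Indeed, f is constant along the null direction of H through x*, so x* is not a strict local extremum.)

degen


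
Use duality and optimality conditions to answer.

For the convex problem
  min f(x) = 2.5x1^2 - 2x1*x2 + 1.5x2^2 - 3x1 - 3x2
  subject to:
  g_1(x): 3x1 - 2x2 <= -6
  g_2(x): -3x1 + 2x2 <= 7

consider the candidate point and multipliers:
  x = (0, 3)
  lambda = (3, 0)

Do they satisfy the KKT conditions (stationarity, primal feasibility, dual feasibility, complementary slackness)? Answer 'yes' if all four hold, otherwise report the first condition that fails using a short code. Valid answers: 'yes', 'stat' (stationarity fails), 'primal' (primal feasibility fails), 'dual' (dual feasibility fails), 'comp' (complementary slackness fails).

Gradient of f: grad f(x) = Q x + c = (-9, 6)
Constraint values g_i(x) = a_i^T x - b_i:
  g_1((0, 3)) = 0
  g_2((0, 3)) = -1
Stationarity residual: grad f(x) + sum_i lambda_i a_i = (0, 0)
  -> stationarity OK
Primal feasibility (all g_i <= 0): OK
Dual feasibility (all lambda_i >= 0): OK
Complementary slackness (lambda_i * g_i(x) = 0 for all i): OK

Verdict: yes, KKT holds.

yes


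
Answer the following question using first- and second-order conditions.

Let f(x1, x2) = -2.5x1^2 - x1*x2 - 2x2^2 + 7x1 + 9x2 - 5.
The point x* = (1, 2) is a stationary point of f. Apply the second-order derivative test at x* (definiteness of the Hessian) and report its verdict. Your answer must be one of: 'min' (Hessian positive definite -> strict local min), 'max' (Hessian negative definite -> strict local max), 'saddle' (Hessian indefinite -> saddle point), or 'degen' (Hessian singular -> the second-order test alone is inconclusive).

Compute the Hessian H = grad^2 f:
  H = [[-5, -1], [-1, -4]]
Verify stationarity: grad f(x*) = H x* + g = (0, 0).
Eigenvalues of H: -5.618, -3.382.
Both eigenvalues < 0, so H is negative definite -> x* is a strict local max.

max


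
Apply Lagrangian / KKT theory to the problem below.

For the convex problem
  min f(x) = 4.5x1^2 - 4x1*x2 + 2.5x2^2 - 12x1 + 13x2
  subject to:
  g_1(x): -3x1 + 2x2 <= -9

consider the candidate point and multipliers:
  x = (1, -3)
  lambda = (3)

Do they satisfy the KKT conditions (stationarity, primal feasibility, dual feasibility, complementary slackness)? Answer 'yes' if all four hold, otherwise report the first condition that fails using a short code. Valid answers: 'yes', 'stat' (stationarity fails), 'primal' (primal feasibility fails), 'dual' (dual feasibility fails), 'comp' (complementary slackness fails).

Gradient of f: grad f(x) = Q x + c = (9, -6)
Constraint values g_i(x) = a_i^T x - b_i:
  g_1((1, -3)) = 0
Stationarity residual: grad f(x) + sum_i lambda_i a_i = (0, 0)
  -> stationarity OK
Primal feasibility (all g_i <= 0): OK
Dual feasibility (all lambda_i >= 0): OK
Complementary slackness (lambda_i * g_i(x) = 0 for all i): OK

Verdict: yes, KKT holds.

yes


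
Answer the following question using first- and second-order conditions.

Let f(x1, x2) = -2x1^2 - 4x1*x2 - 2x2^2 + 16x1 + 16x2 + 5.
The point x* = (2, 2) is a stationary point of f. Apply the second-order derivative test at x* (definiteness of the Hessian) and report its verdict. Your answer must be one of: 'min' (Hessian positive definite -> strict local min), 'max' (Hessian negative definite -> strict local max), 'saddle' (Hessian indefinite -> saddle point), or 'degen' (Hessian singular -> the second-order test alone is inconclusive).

Compute the Hessian H = grad^2 f:
  H = [[-4, -4], [-4, -4]]
Verify stationarity: grad f(x*) = H x* + g = (0, 0).
Eigenvalues of H: -8, 0.
H has a zero eigenvalue (singular; negative semidefinite but not definite), so H is neither positive definite, negative definite, nor indefinite. The second-order test alone is inconclusive -> degen.
(Indeed, f is constant along the null direction of H through x*, so x* is not a strict local extremum.)

degen


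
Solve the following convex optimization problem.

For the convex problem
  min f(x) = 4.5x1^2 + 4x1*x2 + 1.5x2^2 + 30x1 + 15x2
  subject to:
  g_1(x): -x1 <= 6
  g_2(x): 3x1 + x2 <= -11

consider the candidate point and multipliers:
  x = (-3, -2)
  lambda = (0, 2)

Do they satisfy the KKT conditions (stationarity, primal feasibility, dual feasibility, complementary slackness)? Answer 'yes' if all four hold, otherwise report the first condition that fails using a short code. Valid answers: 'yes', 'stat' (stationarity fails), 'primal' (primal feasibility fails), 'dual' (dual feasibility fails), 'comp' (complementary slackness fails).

Gradient of f: grad f(x) = Q x + c = (-5, -3)
Constraint values g_i(x) = a_i^T x - b_i:
  g_1((-3, -2)) = -3
  g_2((-3, -2)) = 0
Stationarity residual: grad f(x) + sum_i lambda_i a_i = (1, -1)
  -> stationarity FAILS
Primal feasibility (all g_i <= 0): OK
Dual feasibility (all lambda_i >= 0): OK
Complementary slackness (lambda_i * g_i(x) = 0 for all i): OK

Verdict: the first failing condition is stationarity -> stat.

stat


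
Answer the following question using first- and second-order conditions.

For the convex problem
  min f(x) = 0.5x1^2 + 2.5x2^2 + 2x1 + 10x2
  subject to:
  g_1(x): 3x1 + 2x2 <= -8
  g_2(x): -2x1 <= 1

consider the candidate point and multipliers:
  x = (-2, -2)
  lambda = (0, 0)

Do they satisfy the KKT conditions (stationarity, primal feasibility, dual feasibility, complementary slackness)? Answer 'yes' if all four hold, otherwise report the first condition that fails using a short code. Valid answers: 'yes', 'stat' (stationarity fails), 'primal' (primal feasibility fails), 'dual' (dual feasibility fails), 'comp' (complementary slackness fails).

Gradient of f: grad f(x) = Q x + c = (0, 0)
Constraint values g_i(x) = a_i^T x - b_i:
  g_1((-2, -2)) = -2
  g_2((-2, -2)) = 3
Stationarity residual: grad f(x) + sum_i lambda_i a_i = (0, 0)
  -> stationarity OK
Primal feasibility (all g_i <= 0): FAILS
Dual feasibility (all lambda_i >= 0): OK
Complementary slackness (lambda_i * g_i(x) = 0 for all i): OK

Verdict: the first failing condition is primal_feasibility -> primal.

primal


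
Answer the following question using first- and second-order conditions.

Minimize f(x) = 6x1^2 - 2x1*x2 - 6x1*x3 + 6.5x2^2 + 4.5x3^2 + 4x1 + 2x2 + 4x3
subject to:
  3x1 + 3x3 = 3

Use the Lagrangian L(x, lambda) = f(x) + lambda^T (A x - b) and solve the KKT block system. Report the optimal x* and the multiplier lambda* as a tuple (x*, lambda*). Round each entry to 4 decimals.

Form the Lagrangian:
  L(x, lambda) = (1/2) x^T Q x + c^T x + lambda^T (A x - b)
Stationarity (grad_x L = 0): Q x + c + A^T lambda = 0.
Primal feasibility: A x = b.

This gives the KKT block system:
  [ Q   A^T ] [ x     ]   [-c ]
  [ A    0  ] [ lambda ] = [ b ]

Solving the linear system:
  x*      = (0.4494, -0.0847, 0.5506)
  lambda* = (-2.0863)
  f(x*)   = 5.0447

x* = (0.4494, -0.0847, 0.5506), lambda* = (-2.0863)


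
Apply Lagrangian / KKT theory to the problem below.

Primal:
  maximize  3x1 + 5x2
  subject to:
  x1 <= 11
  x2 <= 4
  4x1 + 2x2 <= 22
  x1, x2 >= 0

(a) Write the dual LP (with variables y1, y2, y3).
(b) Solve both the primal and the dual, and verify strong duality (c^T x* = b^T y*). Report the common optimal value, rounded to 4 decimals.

The standard primal-dual pair for 'max c^T x s.t. A x <= b, x >= 0' is:
  Dual:  min b^T y  s.t.  A^T y >= c,  y >= 0.

So the dual LP is:
  minimize  11y1 + 4y2 + 22y3
  subject to:
    y1 + 4y3 >= 3
    y2 + 2y3 >= 5
    y1, y2, y3 >= 0

Solving the primal: x* = (3.5, 4).
  primal value c^T x* = 30.5.
Solving the dual: y* = (0, 3.5, 0.75).
  dual value b^T y* = 30.5.
Strong duality: c^T x* = b^T y*. Confirmed.

30.5


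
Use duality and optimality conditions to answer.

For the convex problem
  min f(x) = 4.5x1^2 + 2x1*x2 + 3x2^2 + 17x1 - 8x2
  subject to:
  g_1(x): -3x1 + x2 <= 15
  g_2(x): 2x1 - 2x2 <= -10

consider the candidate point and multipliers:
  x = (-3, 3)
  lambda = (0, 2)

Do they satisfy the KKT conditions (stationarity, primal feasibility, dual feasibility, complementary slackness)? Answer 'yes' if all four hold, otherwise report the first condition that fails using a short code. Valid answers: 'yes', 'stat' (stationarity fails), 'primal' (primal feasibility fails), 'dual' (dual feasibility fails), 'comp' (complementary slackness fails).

Gradient of f: grad f(x) = Q x + c = (-4, 4)
Constraint values g_i(x) = a_i^T x - b_i:
  g_1((-3, 3)) = -3
  g_2((-3, 3)) = -2
Stationarity residual: grad f(x) + sum_i lambda_i a_i = (0, 0)
  -> stationarity OK
Primal feasibility (all g_i <= 0): OK
Dual feasibility (all lambda_i >= 0): OK
Complementary slackness (lambda_i * g_i(x) = 0 for all i): FAILS

Verdict: the first failing condition is complementary_slackness -> comp.

comp


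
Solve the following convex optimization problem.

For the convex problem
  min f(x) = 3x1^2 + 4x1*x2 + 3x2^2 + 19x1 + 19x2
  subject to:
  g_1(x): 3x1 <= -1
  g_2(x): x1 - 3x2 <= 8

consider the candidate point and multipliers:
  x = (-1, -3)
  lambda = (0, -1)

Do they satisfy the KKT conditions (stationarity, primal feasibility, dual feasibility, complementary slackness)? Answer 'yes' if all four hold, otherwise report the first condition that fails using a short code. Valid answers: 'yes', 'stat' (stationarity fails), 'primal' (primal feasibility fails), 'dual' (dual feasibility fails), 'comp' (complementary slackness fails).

Gradient of f: grad f(x) = Q x + c = (1, -3)
Constraint values g_i(x) = a_i^T x - b_i:
  g_1((-1, -3)) = -2
  g_2((-1, -3)) = 0
Stationarity residual: grad f(x) + sum_i lambda_i a_i = (0, 0)
  -> stationarity OK
Primal feasibility (all g_i <= 0): OK
Dual feasibility (all lambda_i >= 0): FAILS
Complementary slackness (lambda_i * g_i(x) = 0 for all i): OK

Verdict: the first failing condition is dual_feasibility -> dual.

dual
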